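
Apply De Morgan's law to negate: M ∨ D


De Morgan's law: ¬(P ∨ Q) ≡ ¬P ∧ ¬Q
¬(M ∨ D) = ¬M ∧ ¬D

¬M ∧ ¬D


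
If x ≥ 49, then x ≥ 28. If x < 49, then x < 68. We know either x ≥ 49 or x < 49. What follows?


Constructive dilemma: (P → Q) ∧ (R → S), P ∨ R ⊢ Q ∨ S
Premise 1: x ≥ 49 → x ≥ 28
Premise 2: x < 49 → x < 68
Premise 3: x ≥ 49 ∨ x < 49
Case 1: Assuming x ≥ 49, then by Premise 1, x ≥ 28.
Case 2: Assuming x < 49, then by Premise 2, x < 68.
Since one of x ≥ 49 or x < 49 must hold, we get x ≥ 28 or x < 68.

x ≥ 28 or x < 68.


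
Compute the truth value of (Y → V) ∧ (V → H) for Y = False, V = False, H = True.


Y = False, V = False, H = True
Step 1: Y → V is false only when Y=True and V=False. Result: True
Step 2: V → H is false only when V=True and H=False. Result: True
Step 3: True ∧ True = True

True


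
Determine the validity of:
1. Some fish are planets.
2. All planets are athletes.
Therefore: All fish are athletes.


Premise 1: Some fish are planets.
Premise 2: All planets are athletes.
Conclusion: All fish are athletes.
Fallacy: illicit minor. The minor term (fish) is distributed in the conclusion ('All fish ...') but undistributed in its premise ('Some fish are planets' doesn't cover all fish).
Only 'Some fish are athletes' follows, not 'All'.

Invalid


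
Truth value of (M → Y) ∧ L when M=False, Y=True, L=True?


M = False, Y = True, L = True
Expression: (M → Y) ∧ L
Step 1: M → Y = False → True (false only if M=True, Y=False) = True
Step 2: (True) ∧ L = True AND True = True

True


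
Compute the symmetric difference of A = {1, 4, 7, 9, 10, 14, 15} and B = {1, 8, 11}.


A = {1, 4, 7, 9, 10, 14, 15}
B = {1, 8, 11}
Operation: symmetric difference
In A only: [4, 7, 9, 10, 14, 15], in B only: [8, 11]

{4, 7, 8, 9, 10, 11, 14, 15}


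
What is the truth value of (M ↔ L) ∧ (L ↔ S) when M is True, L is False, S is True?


M = True, L = False, S = True
Step 1: M ↔ L is true when M and L have the same value. Result: False
Step 2: L ↔ S is true when L and S have the same value. Result: False
Step 3: False ∧ False = False

False


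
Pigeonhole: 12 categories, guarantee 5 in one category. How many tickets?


Pigeonhole: to guarantee k in one of n categories, need (k-1)×n + 1.
k = 5, n = 12
Minimum = (5-1) × 12 + 1 = 4 × 12 + 1

49


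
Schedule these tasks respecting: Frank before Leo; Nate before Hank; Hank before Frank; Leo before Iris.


Constraints: Frank before Leo; Nate before Hank; Hank before Frank; Leo before Iris
Method: repeatedly schedule the remaining task that has no remaining task required before it.
  Step 1: remaining {Frank, Hank, Leo, Iris, Nate}; every task except Nate still has a predecessor pending → schedule Nate.
  Step 2: remaining {Frank, Hank, Leo, Iris}; every task except Hank still has a predecessor pending → schedule Hank.
  Step 3: remaining {Frank, Leo, Iris}; every task except Frank still has a predecessor pending → schedule Frank.
  Step 4: remaining {Leo, Iris}; every task except Leo still has a predecessor pending → schedule Leo.
  Step 5: only Iris remains → schedule Iris.
Resulting order:

Nate → Hank → Frank → Leo → Iris


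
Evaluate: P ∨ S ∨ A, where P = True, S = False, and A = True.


P = True, S = False, A = True
Step 1: P ∨ S = True OR False = True
Step 2: True ∨ A = True OR True = True
OR is true when at least one operand is true.

True


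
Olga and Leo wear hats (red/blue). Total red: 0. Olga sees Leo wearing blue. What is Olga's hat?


Total red = 0, Leo = blue
Red accounted for: 0
Remaining for Olga: 0
Olga's hat is blue.

blue


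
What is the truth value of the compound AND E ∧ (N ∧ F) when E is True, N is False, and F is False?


E = True, N = False, F = False
Step 1: N ∧ F = False AND False = False
Step 2: E ∧ False = True AND False = False
AND is true only when ALL operands are true.

False


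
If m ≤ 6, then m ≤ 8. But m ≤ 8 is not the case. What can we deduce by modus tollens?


Modus tollens: P → Q, ¬Q ⊢ ¬P
P: m ≤ 6
Q: m ≤ 8
We have P → Q and Q is false.
By modus tollens, P must be false.

It is not the case that m ≤ 6


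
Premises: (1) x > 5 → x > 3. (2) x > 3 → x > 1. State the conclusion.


Hypothetical syllogism: P → Q, Q → R ⊢ P → R
Premise 1: x > 5 → x > 3
Premise 2: x > 3 → x > 1
Chain the implications: the middle term (x > 3) links the two.
Conclusion: If x > 5, then x > 1.

If x > 5, then x > 1.


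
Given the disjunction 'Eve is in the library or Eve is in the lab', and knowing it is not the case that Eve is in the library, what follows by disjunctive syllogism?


Disjunctive syllogism: P ∨ Q, ¬P ⊢ Q
Disjunction: Eve is in the library ∨ Eve is in the lab
We know it is not the case that Eve is in the library.
By disjunctive syllogism, the other disjunct must be true.

Eve is in the lab


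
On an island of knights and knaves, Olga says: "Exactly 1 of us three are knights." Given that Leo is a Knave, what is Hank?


Olga claims exactly 1 knights among Olga, Leo, Hank.
Given: Leo is a Knave.

Case 1: Olga is a Knight (tells truth)
  Then exactly 1 of the three are knights.
  Counting Olga, Leo: 1 knight(s) so far. Need 0 more → Hank = Knave.
Case 2: Olga is a Knave (lies)
  Then the count is NOT 1.
  If Hank = Knight, count = 1 = 1 → claim would be true, contradicts lie.
  If Hank = Knave, count = 0 ≠ 1 → lie confirmed ✓

Hank is a Knave.

Knave


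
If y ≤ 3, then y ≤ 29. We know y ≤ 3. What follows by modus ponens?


Modus ponens: P → Q, P ⊢ Q
P: y ≤ 3
Q: y ≤ 29
We have P → Q and P is true.
By modus ponens, Q must be true.

y ≤ 29


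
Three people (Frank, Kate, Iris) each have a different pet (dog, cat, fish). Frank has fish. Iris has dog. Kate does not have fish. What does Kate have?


From clues:
  Iris → dog
  Frank → fish
By elimination, Kate gets the remaining.

cat


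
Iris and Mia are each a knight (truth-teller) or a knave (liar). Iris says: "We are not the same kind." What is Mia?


Iris says: "We are not the same kind."
Case 1: Iris is a Knight (truth-teller)
  Statement is true → they ARE different → Mia is a Knave
Case 2: Iris is a Knave (liar)
  Statement is false → they are NOT different → Mia is a Knave
In both cases, Mia is a Knave.

Knave


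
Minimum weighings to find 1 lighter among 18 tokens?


Each weighing has 3 outcomes (left heavy / balance / right heavy), so k weighings distinguish at most 3^k cases; splitting into three near-equal groups achieves this.
Need 3^k ≥ 18: 3^2 = 9 < 18 ≤ 3^3 = 27
k = ⌈log₃(18)⌉ = 3

3


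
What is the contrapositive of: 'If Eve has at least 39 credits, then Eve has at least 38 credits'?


Original: If Eve has at least 39 credits, then Eve has at least 38 credits
Contrapositive: If ¬Q, then ¬P
Negate Q: not (Eve has at least 38 credits)
Negate P: not (Eve has at least 39 credits)

If not (Eve has at least 38 credits), then not (Eve has at least 39 credits).


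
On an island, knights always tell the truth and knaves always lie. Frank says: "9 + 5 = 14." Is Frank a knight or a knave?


Statement: "9 + 5 = 14."
Actual: 9 + 5 = 14
Claimed: 14
Statement is TRUE → Frank tells the truth → Knight

Knight


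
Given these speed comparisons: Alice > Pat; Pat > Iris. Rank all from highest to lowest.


Constraints: Alice > Pat; Pat > Iris
Method: at each step, the next-highest is the one remaining person who never appears on the smaller side of a constraint between remaining people.
  Step 1: remaining {Iris, Pat, Alice}; on the smaller side: {Iris, Pat} → Alice is next (Alice > Pat).
  Step 2: remaining {Iris, Pat}; on the smaller side: {Iris} → Pat is next (Pat > Iris).
  Step 3: only Iris remains → lowest.
Final ranking (highest to lowest):

Alice > Pat > Iris


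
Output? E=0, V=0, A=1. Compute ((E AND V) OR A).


E AND V = 0&0 = 0
0 OR 1 = 1

1


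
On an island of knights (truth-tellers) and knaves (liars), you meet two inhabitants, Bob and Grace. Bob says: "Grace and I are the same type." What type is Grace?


Bob says: "Grace and I are the same type."
Case 1: Bob is a Knight (truth-teller)
  Statement is true → they ARE the same → Grace is also a Knight
Case 2: Bob is a Knave (liar)
  Statement is false → they are NOT the same → Grace is a Knight
In both cases, Grace is a Knight.

Knight


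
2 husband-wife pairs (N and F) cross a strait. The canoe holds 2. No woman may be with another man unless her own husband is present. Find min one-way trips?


Label couples N and F.
1. WN+WF → (far: WN,WF; near: HN,HF)
2. WN ←   (far: WF; near: HN,HF,WN)
3. HN+HF → (far: HN,HF,WF; near: WN)
4. HN ←   (far: HF,WF; near: HN,WN)  — HN returns, since WN is alone on near bank
5. HN+WN → (far: all four; near: empty)
Every state respects the constraint.
Minimum trips = 5

5


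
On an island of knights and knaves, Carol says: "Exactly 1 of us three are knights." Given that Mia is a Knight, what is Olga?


Carol claims exactly 1 knights among Carol, Mia, Olga.
Given: Mia is a Knight.

Case 1: Carol is a Knight (tells truth)
  Then exactly 1 of the three are knights.
  Counting Carol, Mia: 2 knight(s) so far. Need -1 more → impossible.
Case 2: Carol is a Knave (lies)
  Then the count is NOT 1.
  If Olga = Knave, count = 1 = 1 → claim would be true, contradicts lie.
  If Olga = Knight, count = 2 ≠ 1 → lie confirmed ✓

Olga is a Knight.

Knight


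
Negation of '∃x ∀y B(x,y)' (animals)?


Original: ∃x ∀y B(x,y)
Rule: ¬∀→∃, ¬∃→∀, negate predicate.
Negation: ∀x ∃y ¬B(x,y)

∀x ∃y ¬B(x,y)


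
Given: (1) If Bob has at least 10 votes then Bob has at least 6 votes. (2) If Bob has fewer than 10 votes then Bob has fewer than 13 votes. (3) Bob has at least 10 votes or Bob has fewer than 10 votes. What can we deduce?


Constructive dilemma: (P → Q) ∧ (R → S), P ∨ R ⊢ Q ∨ S
Premise 1: Bob has at least 10 votes → Bob has at least 6 votes
Premise 2: Bob has fewer than 10 votes → Bob has fewer than 13 votes
Premise 3: Bob has at least 10 votes ∨ Bob has fewer than 10 votes
Case 1: Assuming Bob has at least 10 votes, then by Premise 1, Bob has at least 6 votes.
Case 2: Assuming Bob has fewer than 10 votes, then by Premise 2, Bob has fewer than 13 votes.
Since one of Bob has at least 10 votes or Bob has fewer than 10 votes must hold, we get Bob has at least 6 votes or Bob has fewer than 13 votes.

Bob has at least 6 votes or Bob has fewer than 13 votes.


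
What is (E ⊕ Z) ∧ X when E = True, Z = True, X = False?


E = True, Z = True, X = False
Step 1: E ⊕ Z = True XOR True = False
Step 2: False ∧ X = False AND False = False
XOR true when exactly one of E,Z is true; then AND with X.

False


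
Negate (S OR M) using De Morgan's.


De Morgan's law: ¬(P ∨ Q) ≡ ¬P ∧ ¬Q
¬(S ∨ M) = ¬S ∧ ¬M

¬S ∧ ¬M


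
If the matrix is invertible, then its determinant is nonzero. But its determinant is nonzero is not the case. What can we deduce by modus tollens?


Modus tollens: P → Q, ¬Q ⊢ ¬P
P: the matrix is invertible
Q: its determinant is nonzero
We have P → Q and Q is false.
By modus tollens, P must be false.

It is not the case that the matrix is invertible


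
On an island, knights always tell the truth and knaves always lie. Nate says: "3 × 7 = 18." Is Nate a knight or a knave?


Statement: "3 × 7 = 18."
Actual: 3 × 7 = 21
Claimed: 18
Statement is FALSE → Nate lies → Knave

Knave


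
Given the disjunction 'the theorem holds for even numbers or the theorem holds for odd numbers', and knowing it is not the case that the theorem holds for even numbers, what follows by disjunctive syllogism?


Disjunctive syllogism: P ∨ Q, ¬P ⊢ Q
Disjunction: the theorem holds for even numbers ∨ the theorem holds for odd numbers
We know it is not the case that the theorem holds for even numbers.
By disjunctive syllogism, the other disjunct must be true.

The theorem holds for odd numbers


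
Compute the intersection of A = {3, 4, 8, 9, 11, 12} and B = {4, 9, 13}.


A = {3, 4, 8, 9, 11, 12}
B = {4, 9, 13}
Operation: intersection
Elements in both: 4, 9

{4, 9}


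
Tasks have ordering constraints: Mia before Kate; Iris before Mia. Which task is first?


Constraints: Mia before Kate; Iris before Mia
The first task can have nothing scheduled before it, so it must never appear on the right of a 'before'.
Tasks appearing after some 'before': Kate, Mia.
The only task not in that list is Iris → it is first.

Iris


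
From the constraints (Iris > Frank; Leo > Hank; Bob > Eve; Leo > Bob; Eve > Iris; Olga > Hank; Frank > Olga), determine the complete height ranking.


Constraints: Iris > Frank; Leo > Hank; Bob > Eve; Leo > Bob; Eve > Iris; Olga > Hank; Frank > Olga
Method: at each step, the next-highest is the one remaining person who never appears on the smaller side of a constraint between remaining people.
  Step 1: remaining {Olga, Eve, Bob, Leo, Iris, Hank, Frank}; on the smaller side: {Olga, Eve, Bob, Iris, Hank, Frank} → Leo is next (Leo > Hank; Leo > Bob).
  Step 2: remaining {Olga, Eve, Bob, Iris, Hank, Frank}; on the smaller side: {Olga, Eve, Iris, Hank, Frank} → Bob is next (Bob > Eve).
  Step 3: remaining {Olga, Eve, Iris, Hank, Frank}; on the smaller side: {Olga, Iris, Hank, Frank} → Eve is next (Eve > Iris).
  Step 4: remaining {Olga, Iris, Hank, Frank}; on the smaller side: {Olga, Hank, Frank} → Iris is next (Iris > Frank).
  Step 5: remaining {Olga, Hank, Frank}; on the smaller side: {Olga, Hank} → Frank is next (Frank > Olga).
  Step 6: remaining {Olga, Hank}; on the smaller side: {Hank} → Olga is next (Olga > Hank).
  Step 7: only Hank remains → lowest.
Final ranking (highest to lowest):

Leo > Bob > Eve > Iris > Frank > Olga > Hank


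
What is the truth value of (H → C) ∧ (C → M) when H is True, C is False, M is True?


H = True, C = False, M = True
Step 1: H → C is false only when H=True and C=False. Result: False
Step 2: C → M is false only when C=True and M=False. Result: True
Step 3: False ∧ True = False

False


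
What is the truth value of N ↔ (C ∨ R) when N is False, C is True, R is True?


N = False, C = True, R = True
Step 1: C ∨ R = True OR True = True
Step 2: N ↔ (True): true when both sides have same truth value.
Result: False ↔ True = False

False


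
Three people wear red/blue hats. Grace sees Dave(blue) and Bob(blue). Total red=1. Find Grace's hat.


Total red = 1, seen red = 0
Own red = 1 - 0 = 1
Grace's hat is red.

red


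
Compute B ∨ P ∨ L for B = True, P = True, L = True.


B = True, P = True, L = True
Step 1: B ∨ P = True OR True = True
Step 2: True ∨ L = True OR True = True
OR is true when at least one operand is true.

True


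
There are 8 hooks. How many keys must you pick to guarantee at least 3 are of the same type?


Pigeonhole: to guarantee k in one of n categories, need (k-1)×n + 1.
k = 3, n = 8
Minimum = (3-1) × 8 + 1 = 2 × 8 + 1

17


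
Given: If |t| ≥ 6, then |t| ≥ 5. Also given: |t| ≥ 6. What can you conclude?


Modus ponens: P → Q, P ⊢ Q
P: |t| ≥ 6
Q: |t| ≥ 5
We have P → Q and P is true.
By modus ponens, Q must be true.

|t| ≥ 5


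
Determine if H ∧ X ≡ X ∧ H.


Expression 1: H ∧ X
Expression 2: X ∧ H
Truth table (H X | Expr1 Expr2):
  T T |   T     T
  T F |   F     F
  F T |   F     F
  F F |   F     F
All 4 rows agree, so the expressions are logically equivalent.

Yes


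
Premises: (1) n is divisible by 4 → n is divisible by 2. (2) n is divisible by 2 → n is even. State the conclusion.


Hypothetical syllogism: P → Q, Q → R ⊢ P → R
Premise 1: n is divisible by 4 → n is divisible by 2
Premise 2: n is divisible by 2 → n is even
Chain the implications: the middle term (n is divisible by 2) links the two.
Conclusion: If n is divisible by 4, then n is even.

If n is divisible by 4, then n is even.


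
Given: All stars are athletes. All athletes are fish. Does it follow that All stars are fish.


Premise 1: All stars are athletes.
Premise 2: All athletes are fish.
Conclusion: All stars are fish.
Barbara syllogism (AAA-1): All A are B, All B are C → All A are C.
Middle term (athletes) distributed in premise 2.

Valid


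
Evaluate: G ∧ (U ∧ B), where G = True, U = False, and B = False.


G = True, U = False, B = False
Step 1: U ∧ B = False AND False = False
Step 2: G ∧ False = True AND False = False
AND is true only when ALL operands are true.

False


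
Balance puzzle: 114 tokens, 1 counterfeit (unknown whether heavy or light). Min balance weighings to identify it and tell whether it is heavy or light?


Let n = 114. 228 possibilities (n tokens × lighter/heavier); each weighing has 3 outcomes.
Bound for k weighings: say the first weighing puts j tokens on each pan. If it tips, the 2j weighed tokens remain suspects (each with a known direction) and k-1 weighings give 3^(k-1) outcomes; 3^(k-1) is odd, so 2j ≤ 3^(k-1) - 1. If it balances, the n - 2j unweighed tokens remain with direction unknown: 2(n - 2j) ≤ 3^(k-1) - 1 by the same parity argument. Adding, n ≤ (3^(k-1) - 1) + (3^(k-1) - 1)/2 = (3^k - 3)/2, and the classical three-group strategy achieves this (3 tokens in 2 weighings, 12 in 3, 39 in 4, 120 in 5).
So we need the smallest k with (3^k - 3)/2 ≥ 114.
k = 4: (3^4 - 3)/2 = 39 < 114 ✗
k = 5: (3^5 - 3)/2 = 120 ≥ 114 ✓

5


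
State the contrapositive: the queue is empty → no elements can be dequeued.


Original: If the queue is empty, then no elements can be dequeued
Contrapositive: If ¬Q, then ¬P
Negate Q: not (no elements can be dequeued)
Negate P: not (the queue is empty)

If not (no elements can be dequeued), then not (the queue is empty).


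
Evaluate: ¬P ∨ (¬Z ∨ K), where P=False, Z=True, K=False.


P = False, Z = True, K = False
Expression: ¬P ∨ (¬Z ∨ K)
Step 1: ¬Z = NOT True = False
Step 2: ¬Z ∨ K = False OR False = False
Step 3: ¬P = NOT False = True
Step 4: (True) ∨ (False) = True OR False = True

True


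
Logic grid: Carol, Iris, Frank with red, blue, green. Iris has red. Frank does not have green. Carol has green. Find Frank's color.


From clues:
  Iris → red
  Carol → green
By elimination, Frank gets the remaining.

blue


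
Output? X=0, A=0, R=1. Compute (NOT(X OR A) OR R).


X OR A = 0
NOT(0) = 1
1 OR 1 = 1

1


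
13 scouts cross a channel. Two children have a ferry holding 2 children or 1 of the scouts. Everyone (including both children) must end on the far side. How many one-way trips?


Per crossing of one of the scouts: children→, one←, one of the scouts→, one← = 4 trips
13 × 4 = 52, + 1 final children→ = 53
Minimum trips = 53

53


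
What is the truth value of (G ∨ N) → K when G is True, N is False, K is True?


G = True, N = False, K = True
Step 1: G ∨ N = True OR False = True
Step 2: (True) → K: false only when antecedent=True and K=False.
Result: True

True


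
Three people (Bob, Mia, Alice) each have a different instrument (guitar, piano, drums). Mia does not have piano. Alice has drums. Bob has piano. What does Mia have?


From clues:
  Alice → drums
  Bob → piano
By elimination, Mia gets the remaining.

guitar


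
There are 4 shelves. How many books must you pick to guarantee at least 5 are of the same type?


Pigeonhole: to guarantee k in one of n categories, need (k-1)×n + 1.
k = 5, n = 4
Minimum = (5-1) × 4 + 1 = 4 × 4 + 1

17


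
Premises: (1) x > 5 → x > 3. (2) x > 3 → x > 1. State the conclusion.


Hypothetical syllogism: P → Q, Q → R ⊢ P → R
Premise 1: x > 5 → x > 3
Premise 2: x > 3 → x > 1
Chain the implications: the middle term (x > 3) links the two.
Conclusion: If x > 5, then x > 1.

If x > 5, then x > 1.


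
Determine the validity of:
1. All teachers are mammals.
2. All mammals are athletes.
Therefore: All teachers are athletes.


Premise 1: All teachers are mammals.
Premise 2: All mammals are athletes.
Conclusion: All teachers are athletes.
Barbara syllogism (AAA-1): All A are B, All B are C → All A are C.
Middle term (mammals) distributed in premise 2.

Valid


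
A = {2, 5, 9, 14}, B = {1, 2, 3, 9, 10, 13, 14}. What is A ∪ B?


A = {2, 5, 9, 14}
B = {1, 2, 3, 9, 10, 13, 14}
Operation: union
All elements combined: 1, 2, 3, 5, 9, 10, 13, 14

{1, 2, 3, 5, 9, 10, 13, 14}


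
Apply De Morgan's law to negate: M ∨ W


De Morgan's law: ¬(P ∨ Q) ≡ ¬P ∧ ¬Q
¬(M ∨ W) = ¬M ∧ ¬W

¬M ∧ ¬W


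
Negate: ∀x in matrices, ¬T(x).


Original: ∀x ¬T(x)
Rule: ¬∀→∃, ¬∃→∀, negate predicate.
Negation: ∃x T(x)

∃x T(x)


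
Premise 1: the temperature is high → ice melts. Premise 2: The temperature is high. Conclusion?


Modus ponens: P → Q, P ⊢ Q
P: the temperature is high
Q: ice melts
We have P → Q and P is true.
By modus ponens, Q must be true.

Ice melts


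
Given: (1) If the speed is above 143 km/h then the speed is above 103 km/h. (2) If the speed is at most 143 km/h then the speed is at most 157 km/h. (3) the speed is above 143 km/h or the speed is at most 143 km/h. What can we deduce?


Constructive dilemma: (P → Q) ∧ (R → S), P ∨ R ⊢ Q ∨ S
Premise 1: the speed is above 143 km/h → the speed is above 103 km/h
Premise 2: the speed is at most 143 km/h → the speed is at most 157 km/h
Premise 3: the speed is above 143 km/h ∨ the speed is at most 143 km/h
Case 1: Assuming the speed is above 143 km/h, then by Premise 1, the speed is above 103 km/h.
Case 2: Assuming the speed is at most 143 km/h, then by Premise 2, the speed is at most 157 km/h.
Since one of the speed is above 143 km/h or the speed is at most 143 km/h must hold, we get the speed is above 103 km/h or the speed is at most 157 km/h.

The speed is above 103 km/h or the speed is at most 157 km/h.


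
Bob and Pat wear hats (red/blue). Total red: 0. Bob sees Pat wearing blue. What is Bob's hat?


Total red = 0, Pat = blue
Red accounted for: 0
Remaining for Bob: 0
Bob's hat is blue.

blue


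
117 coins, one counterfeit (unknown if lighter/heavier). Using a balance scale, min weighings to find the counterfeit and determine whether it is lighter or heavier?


Let n = 117. 234 possibilities (n coins × lighter/heavier); each weighing has 3 outcomes.
Bound for k weighings: say the first weighing puts j coins on each pan. If it tips, the 2j weighed coins remain suspects (each with a known direction) and k-1 weighings give 3^(k-1) outcomes; 3^(k-1) is odd, so 2j ≤ 3^(k-1) - 1. If it balances, the n - 2j unweighed coins remain with direction unknown: 2(n - 2j) ≤ 3^(k-1) - 1 by the same parity argument. Adding, n ≤ (3^(k-1) - 1) + (3^(k-1) - 1)/2 = (3^k - 3)/2, and the classical three-group strategy achieves this (3 coins in 2 weighings, 12 in 3, 39 in 4, 120 in 5).
So we need the smallest k with (3^k - 3)/2 ≥ 117.
k = 4: (3^4 - 3)/2 = 39 < 117 ✗
k = 5: (3^5 - 3)/2 = 120 ≥ 117 ✓

5


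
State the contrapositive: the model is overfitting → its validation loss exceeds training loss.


Original: If the model is overfitting, then its validation loss exceeds training loss
Contrapositive: If ¬Q, then ¬P
Negate Q: not (its validation loss exceeds training loss)
Negate P: not (the model is overfitting)

If not (its validation loss exceeds training loss), then not (the model is overfitting).


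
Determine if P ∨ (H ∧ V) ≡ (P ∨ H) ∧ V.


Expression 1: P ∨ (H ∧ V)
Expression 2: (P ∨ H) ∧ V
Truth table (P H V | Expr1 Expr2):
  T T T |   T     T
  T T F |   T     F   ← differ
  T F T |   T     T
  T F F |   T     F   ← differ
  F T T |   T     T
  F T F |   F     F
  F F T |   F     F
  F F F |   F     F
Counterexample: P=T, H=T, V=F gives Expr1 = T but Expr2 = F, so the expressions are NOT logically equivalent.

No


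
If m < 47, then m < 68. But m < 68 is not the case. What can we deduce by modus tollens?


Modus tollens: P → Q, ¬Q ⊢ ¬P
P: m < 47
Q: m < 68
We have P → Q and Q is false.
By modus tollens, P must be false.

It is not the case that m < 47


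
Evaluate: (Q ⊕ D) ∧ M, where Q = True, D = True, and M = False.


Q = True, D = True, M = False
Step 1: Q ⊕ D = True XOR True = False
Step 2: False ∧ M = False AND False = False
XOR true when exactly one of Q,D is true; then AND with M.

False


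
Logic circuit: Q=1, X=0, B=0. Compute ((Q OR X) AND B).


Q OR X = 1|0 = 1
1 AND 0 = 0

0


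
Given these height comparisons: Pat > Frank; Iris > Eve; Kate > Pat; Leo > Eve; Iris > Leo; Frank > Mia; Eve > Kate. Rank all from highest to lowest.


Constraints: Pat > Frank; Iris > Eve; Kate > Pat; Leo > Eve; Iris > Leo; Frank > Mia; Eve > Kate
Method: at each step, the next-highest is the one remaining person who never appears on the smaller side of a constraint between remaining people.
  Step 1: remaining {Eve, Mia, Frank, Kate, Iris, Pat, Leo}; on the smaller side: {Eve, Mia, Frank, Kate, Pat, Leo} → Iris is next (Iris > Eve; Iris > Leo).
  Step 2: remaining {Eve, Mia, Frank, Kate, Pat, Leo}; on the smaller side: {Eve, Mia, Frank, Kate, Pat} → Leo is next (Leo > Eve).
  Step 3: remaining {Eve, Mia, Frank, Kate, Pat}; on the smaller side: {Mia, Frank, Kate, Pat} → Eve is next (Eve > Kate).
  Step 4: remaining {Mia, Frank, Kate, Pat}; on the smaller side: {Mia, Frank, Pat} → Kate is next (Kate > Pat).
  Step 5: remaining {Mia, Frank, Pat}; on the smaller side: {Mia, Frank} → Pat is next (Pat > Frank).
  Step 6: remaining {Mia, Frank}; on the smaller side: {Mia} → Frank is next (Frank > Mia).
  Step 7: only Mia remains → lowest.
Final ranking (highest to lowest):

Iris > Leo > Eve > Kate > Pat > Frank > Mia


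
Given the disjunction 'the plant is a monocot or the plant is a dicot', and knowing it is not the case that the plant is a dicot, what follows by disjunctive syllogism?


Disjunctive syllogism: P ∨ Q, ¬P ⊢ Q
Disjunction: the plant is a monocot ∨ the plant is a dicot
We know it is not the case that the plant is a dicot.
By disjunctive syllogism, the other disjunct must be true.

The plant is a monocot


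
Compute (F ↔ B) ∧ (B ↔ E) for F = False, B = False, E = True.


F = False, B = False, E = True
Step 1: F ↔ B is true when F and B have the same value. Result: True
Step 2: B ↔ E is true when B and E have the same value. Result: False
Step 3: True ∧ False = False

False


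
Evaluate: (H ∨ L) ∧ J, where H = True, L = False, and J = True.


H = True, L = False, J = True
Step 1: H ∨ L = True OR False = True
Step 2: True ∧ J = True AND True = True
OR is true when at least one operand is true; AND requires both.

True


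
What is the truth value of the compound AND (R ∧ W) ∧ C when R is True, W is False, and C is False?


R = True, W = False, C = False
Step 1: R ∧ W = True AND False = False
Step 2: False ∧ C = False AND False = False
AND is true only when ALL operands are true.

False


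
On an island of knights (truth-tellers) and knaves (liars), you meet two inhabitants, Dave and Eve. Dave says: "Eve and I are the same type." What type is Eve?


Dave says: "Eve and I are the same type."
Case 1: Dave is a Knight (truth-teller)
  Statement is true → they ARE the same → Eve is also a Knight
Case 2: Dave is a Knave (liar)
  Statement is false → they are NOT the same → Eve is a Knight
In both cases, Eve is a Knight.

Knight


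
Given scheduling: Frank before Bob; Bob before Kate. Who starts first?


Constraints: Frank before Bob; Bob before Kate
The first task can have nothing scheduled before it, so it must never appear on the right of a 'before'.
Tasks appearing after some 'before': Bob, Kate.
The only task not in that list is Frank → it is first.

Frank


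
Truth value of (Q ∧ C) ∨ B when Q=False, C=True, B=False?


Q = False, C = True, B = False
Expression: (Q ∧ C) ∨ B
Step 1: Q ∧ C = False AND True = False
Step 2: (False) ∨ B = False OR False = False

False


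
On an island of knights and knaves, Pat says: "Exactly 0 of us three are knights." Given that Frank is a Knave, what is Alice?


Pat claims exactly 0 knights among Pat, Frank, Alice.
Given: Frank is a Knave.

Case 1: Pat is a Knight (tells truth)
  Then exactly 0 of the three are knights.
  Counting Pat, Frank: 1 knight(s) so far. Need -1 more → impossible.
Case 2: Pat is a Knave (lies)
  Then the count is NOT 0.
  If Alice = Knave, count = 0 = 0 → claim would be true, contradicts lie.
  If Alice = Knight, count = 1 ≠ 0 → lie confirmed ✓

Alice is a Knight.

Knight


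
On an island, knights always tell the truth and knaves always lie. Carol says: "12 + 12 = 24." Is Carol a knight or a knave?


Statement: "12 + 12 = 24."
Actual: 12 + 12 = 24
Claimed: 24
Statement is TRUE → Carol tells the truth → Knight

Knight


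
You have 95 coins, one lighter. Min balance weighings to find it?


Each weighing has 3 outcomes (left heavy / balance / right heavy), so k weighings distinguish at most 3^k cases; splitting into three near-equal groups achieves this.
Need 3^k ≥ 95: 3^4 = 81 < 95 ≤ 3^5 = 243
k = ⌈log₃(95)⌉ = 5

5


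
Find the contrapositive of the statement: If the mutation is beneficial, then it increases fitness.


Original: If the mutation is beneficial, then it increases fitness
Contrapositive: If ¬Q, then ¬P
Negate Q: not (it increases fitness)
Negate P: not (the mutation is beneficial)

If not (it increases fitness), then not (the mutation is beneficial).


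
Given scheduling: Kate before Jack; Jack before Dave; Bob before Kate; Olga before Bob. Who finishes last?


Constraints: Kate before Jack; Jack before Dave; Bob before Kate; Olga before Bob
The last task can have nothing scheduled after it, so it must never appear on the left of a 'before'.
Tasks appearing before some other task: Kate, Jack, Bob, Olga.
The only task not in that list is Dave → it is last.

Dave


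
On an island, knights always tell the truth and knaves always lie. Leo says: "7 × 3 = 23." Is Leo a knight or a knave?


Statement: "7 × 3 = 23."
Actual: 7 × 3 = 21
Claimed: 23
Statement is FALSE → Leo lies → Knave

Knave


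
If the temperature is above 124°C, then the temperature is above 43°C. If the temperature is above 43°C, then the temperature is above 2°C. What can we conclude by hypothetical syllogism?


Hypothetical syllogism: P → Q, Q → R ⊢ P → R
Premise 1: the temperature is above 124°C → the temperature is above 43°C
Premise 2: the temperature is above 43°C → the temperature is above 2°C
Chain the implications: the middle term (the temperature is above 43°C) links the two.
Conclusion: If the temperature is above 124°C, then the temperature is above 2°C.

If the temperature is above 124°C, then the temperature is above 2°C.


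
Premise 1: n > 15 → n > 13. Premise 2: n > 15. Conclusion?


Modus ponens: P → Q, P ⊢ Q
P: n > 15
Q: n > 13
We have P → Q and P is true.
By modus ponens, Q must be true.

n > 13


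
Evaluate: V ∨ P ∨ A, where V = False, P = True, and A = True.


V = False, P = True, A = True
Step 1: V ∨ P = False OR True = True
Step 2: True ∨ A = True OR True = True
OR is true when at least one operand is true.

True


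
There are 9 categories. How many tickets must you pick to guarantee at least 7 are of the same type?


Pigeonhole: to guarantee k in one of n categories, need (k-1)×n + 1.
k = 7, n = 9
Minimum = (7-1) × 9 + 1 = 6 × 9 + 1

55


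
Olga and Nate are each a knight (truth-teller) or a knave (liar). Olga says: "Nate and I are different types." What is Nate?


Olga says: "Nate and I are different types."
Case 1: Olga is a Knight (truth-teller)
  Statement is true → they ARE different → Nate is a Knave
Case 2: Olga is a Knave (liar)
  Statement is false → they are NOT different → Nate is a Knave
In both cases, Nate is a Knave.

Knave


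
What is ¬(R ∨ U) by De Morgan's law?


De Morgan's law: ¬(P ∨ Q) ≡ ¬P ∧ ¬Q
¬(R ∨ U) = ¬R ∧ ¬U

¬R ∧ ¬U


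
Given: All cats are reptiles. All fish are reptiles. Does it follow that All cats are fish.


Premise 1: All cats are reptiles.
Premise 2: All fish are reptiles.
Conclusion: All cats are fish.
Fallacy: undistributed middle. reptiles is predicate in both.
Counterexample: cats and fish could be disjoint subsets of reptiles.

Invalid


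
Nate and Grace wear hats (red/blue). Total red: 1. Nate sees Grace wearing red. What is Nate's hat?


Total red = 1, Grace = red
Red accounted for: 1
Remaining for Nate: 0
Nate's hat is blue.

blue


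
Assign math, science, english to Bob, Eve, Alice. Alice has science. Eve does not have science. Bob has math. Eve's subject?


From clues:
  Alice → science
  Bob → math
By elimination, Eve gets the remaining.

english


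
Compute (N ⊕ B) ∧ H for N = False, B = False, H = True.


N = False, B = False, H = True
Step 1: N ⊕ B = False XOR False = False
Step 2: False ∧ H = False AND True = False
XOR true when exactly one of N,B is true; then AND with H.

False


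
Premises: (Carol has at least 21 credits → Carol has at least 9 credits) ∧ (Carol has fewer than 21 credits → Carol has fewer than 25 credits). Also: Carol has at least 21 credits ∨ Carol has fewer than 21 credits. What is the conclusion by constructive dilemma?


Constructive dilemma: (P → Q) ∧ (R → S), P ∨ R ⊢ Q ∨ S
Premise 1: Carol has at least 21 credits → Carol has at least 9 credits
Premise 2: Carol has fewer than 21 credits → Carol has fewer than 25 credits
Premise 3: Carol has at least 21 credits ∨ Carol has fewer than 21 credits
Case 1: Assuming Carol has at least 21 credits, then by Premise 1, Carol has at least 9 credits.
Case 2: Assuming Carol has fewer than 21 credits, then by Premise 2, Carol has fewer than 25 credits.
Since one of Carol has at least 21 credits or Carol has fewer than 21 credits must hold, we get Carol has at least 9 credits or Carol has fewer than 25 credits.

Carol has at least 9 credits or Carol has fewer than 25 credits.


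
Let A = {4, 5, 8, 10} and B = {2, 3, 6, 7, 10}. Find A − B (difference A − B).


A = {4, 5, 8, 10}
B = {2, 3, 6, 7, 10}
Operation: difference A − B
In A but not B: 4, 5, 8

{4, 5, 8}


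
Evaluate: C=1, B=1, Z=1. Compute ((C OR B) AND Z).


C OR B = 1|1 = 1
1 AND 1 = 1

1


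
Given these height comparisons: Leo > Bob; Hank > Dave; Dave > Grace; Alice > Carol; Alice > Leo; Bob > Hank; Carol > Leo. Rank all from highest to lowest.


Constraints: Leo > Bob; Hank > Dave; Dave > Grace; Alice > Carol; Alice > Leo; Bob > Hank; Carol > Leo
Method: at each step, the next-highest is the one remaining person who never appears on the smaller side of a constraint between remaining people.
  Step 1: remaining {Leo, Alice, Bob, Carol, Dave, Hank, Grace}; on the smaller side: {Leo, Bob, Carol, Dave, Hank, Grace} → Alice is next (Alice > Carol; Alice > Leo).
  Step 2: remaining {Leo, Bob, Carol, Dave, Hank, Grace}; on the smaller side: {Leo, Bob, Dave, Hank, Grace} → Carol is next (Carol > Leo).
  Step 3: remaining {Leo, Bob, Dave, Hank, Grace}; on the smaller side: {Bob, Dave, Hank, Grace} → Leo is next (Leo > Bob).
  Step 4: remaining {Bob, Dave, Hank, Grace}; on the smaller side: {Dave, Hank, Grace} → Bob is next (Bob > Hank).
  Step 5: remaining {Dave, Hank, Grace}; on the smaller side: {Dave, Grace} → Hank is next (Hank > Dave).
  Step 6: remaining {Dave, Grace}; on the smaller side: {Grace} → Dave is next (Dave > Grace).
  Step 7: only Grace remains → lowest.
Final ranking (highest to lowest):

Alice > Carol > Leo > Bob > Hank > Dave > Grace


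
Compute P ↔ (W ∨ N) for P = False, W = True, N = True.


P = False, W = True, N = True
Step 1: W ∨ N = True OR True = True
Step 2: P ↔ (True): true when both sides have same truth value.
Result: False ↔ True = False

False


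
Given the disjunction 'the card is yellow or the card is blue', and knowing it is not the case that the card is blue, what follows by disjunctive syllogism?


Disjunctive syllogism: P ∨ Q, ¬P ⊢ Q
Disjunction: the card is yellow ∨ the card is blue
We know it is not the case that the card is blue.
By disjunctive syllogism, the other disjunct must be true.

The card is yellow


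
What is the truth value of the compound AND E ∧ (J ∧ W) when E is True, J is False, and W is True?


E = True, J = False, W = True
Step 1: J ∧ W = False AND True = False
Step 2: E ∧ False = True AND False = False
AND is true only when ALL operands are true.

False


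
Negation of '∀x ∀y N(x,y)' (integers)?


Original: ∀x ∀y N(x,y)
Rule: ¬∀→∃, ¬∃→∀, negate predicate.
Negation: ∃x ∃y ¬N(x,y)

∃x ∃y ¬N(x,y)


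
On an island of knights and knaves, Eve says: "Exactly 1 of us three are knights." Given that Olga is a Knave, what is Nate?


Eve claims exactly 1 knights among Eve, Olga, Nate.
Given: Olga is a Knave.

Case 1: Eve is a Knight (tells truth)
  Then exactly 1 of the three are knights.
  Counting Eve, Olga: 1 knight(s) so far. Need 0 more → Nate = Knave.
Case 2: Eve is a Knave (lies)
  Then the count is NOT 1.
  If Nate = Knight, count = 1 = 1 → claim would be true, contradicts lie.
  If Nate = Knave, count = 0 ≠ 1 → lie confirmed ✓

Nate is a Knave.

Knave


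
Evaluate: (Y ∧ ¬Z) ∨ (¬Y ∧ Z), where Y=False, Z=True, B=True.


Y = False, Z = True, B = True
Expression: (Y ∧ ¬Z) ∨ (¬Y ∧ Z)
Step 1: ¬Z = NOT True = False
Step 2: Y ∧ ¬Z = False AND False = False
Step 3: ¬Y = NOT False = True
Step 4: ¬Y ∧ Z = True AND True = True
Step 5: (False) ∨ (True) = False OR True = True

True


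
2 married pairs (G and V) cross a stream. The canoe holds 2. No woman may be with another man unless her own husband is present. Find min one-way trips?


Label couples G and V.
1. WG+WV → (far: WG,WV; near: HG,HV)
2. WG ←   (far: WV; near: HG,HV,WG)
3. HG+HV → (far: HG,HV,WV; near: WG)
4. HG ←   (far: HV,WV; near: HG,WG)  — HG returns, since WG is alone on near bank
5. HG+WG → (far: all four; near: empty)
Every state respects the constraint.
Minimum trips = 5

5


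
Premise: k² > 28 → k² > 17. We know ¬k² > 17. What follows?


Modus tollens: P → Q, ¬Q ⊢ ¬P
P: k² > 28
Q: k² > 17
We have P → Q and Q is false.
By modus tollens, P must be false.

It is not the case that k² > 28


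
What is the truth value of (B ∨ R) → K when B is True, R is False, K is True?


B = True, R = False, K = True
Step 1: B ∨ R = True OR False = True
Step 2: (True) → K: false only when antecedent=True and K=False.
Result: True

True


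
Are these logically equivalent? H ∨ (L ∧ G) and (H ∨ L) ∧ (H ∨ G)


Expression 1: H ∨ (L ∧ G)
Expression 2: (H ∨ L) ∧ (H ∨ G)
Truth table (H L G | Expr1 Expr2):
  T T T |   T     T
  T T F |   T     T
  T F T |   T     T
  T F F |   T     T
  F T T |   T     T
  F T F |   F     F
  F F T |   F     F
  F F F |   F     F
All 8 rows agree, so the expressions are logically equivalent.

Yes


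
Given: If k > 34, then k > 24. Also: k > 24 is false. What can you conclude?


Modus tollens: P → Q, ¬Q ⊢ ¬P
P: k > 34
Q: k > 24
We have P → Q and Q is false.
By modus tollens, P must be false.

It is not the case that k > 34


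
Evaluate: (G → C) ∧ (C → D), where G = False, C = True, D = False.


G = False, C = True, D = False
Step 1: G → C is false only when G=True and C=False. Result: True
Step 2: C → D is false only when C=True and D=False. Result: False
Step 3: True ∧ False = False

False


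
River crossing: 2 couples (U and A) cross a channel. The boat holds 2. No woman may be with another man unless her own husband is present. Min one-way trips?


Label couples U and A.
1. WU+WA → (far: WU,WA; near: HU,HA)
2. WU ←   (far: WA; near: HU,HA,WU)
3. HU+HA → (far: HU,HA,WA; near: WU)
4. HU ←   (far: HA,WA; near: HU,WU)  — HU returns, since WU is alone on near bank
5. HU+WU → (far: all four; near: empty)
Every state respects the constraint.
Minimum trips = 5

5
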